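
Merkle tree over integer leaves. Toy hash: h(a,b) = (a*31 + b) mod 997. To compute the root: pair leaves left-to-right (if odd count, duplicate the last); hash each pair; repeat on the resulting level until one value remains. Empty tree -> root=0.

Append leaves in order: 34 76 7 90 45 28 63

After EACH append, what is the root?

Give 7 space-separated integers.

Answer: 34 133 359 442 959 415 11

Derivation:
After append 34 (leaves=[34]):
  L0: [34]
  root=34
After append 76 (leaves=[34, 76]):
  L0: [34, 76]
  L1: h(34,76)=(34*31+76)%997=133 -> [133]
  root=133
After append 7 (leaves=[34, 76, 7]):
  L0: [34, 76, 7]
  L1: h(34,76)=(34*31+76)%997=133 h(7,7)=(7*31+7)%997=224 -> [133, 224]
  L2: h(133,224)=(133*31+224)%997=359 -> [359]
  root=359
After append 90 (leaves=[34, 76, 7, 90]):
  L0: [34, 76, 7, 90]
  L1: h(34,76)=(34*31+76)%997=133 h(7,90)=(7*31+90)%997=307 -> [133, 307]
  L2: h(133,307)=(133*31+307)%997=442 -> [442]
  root=442
After append 45 (leaves=[34, 76, 7, 90, 45]):
  L0: [34, 76, 7, 90, 45]
  L1: h(34,76)=(34*31+76)%997=133 h(7,90)=(7*31+90)%997=307 h(45,45)=(45*31+45)%997=443 -> [133, 307, 443]
  L2: h(133,307)=(133*31+307)%997=442 h(443,443)=(443*31+443)%997=218 -> [442, 218]
  L3: h(442,218)=(442*31+218)%997=959 -> [959]
  root=959
After append 28 (leaves=[34, 76, 7, 90, 45, 28]):
  L0: [34, 76, 7, 90, 45, 28]
  L1: h(34,76)=(34*31+76)%997=133 h(7,90)=(7*31+90)%997=307 h(45,28)=(45*31+28)%997=426 -> [133, 307, 426]
  L2: h(133,307)=(133*31+307)%997=442 h(426,426)=(426*31+426)%997=671 -> [442, 671]
  L3: h(442,671)=(442*31+671)%997=415 -> [415]
  root=415
After append 63 (leaves=[34, 76, 7, 90, 45, 28, 63]):
  L0: [34, 76, 7, 90, 45, 28, 63]
  L1: h(34,76)=(34*31+76)%997=133 h(7,90)=(7*31+90)%997=307 h(45,28)=(45*31+28)%997=426 h(63,63)=(63*31+63)%997=22 -> [133, 307, 426, 22]
  L2: h(133,307)=(133*31+307)%997=442 h(426,22)=(426*31+22)%997=267 -> [442, 267]
  L3: h(442,267)=(442*31+267)%997=11 -> [11]
  root=11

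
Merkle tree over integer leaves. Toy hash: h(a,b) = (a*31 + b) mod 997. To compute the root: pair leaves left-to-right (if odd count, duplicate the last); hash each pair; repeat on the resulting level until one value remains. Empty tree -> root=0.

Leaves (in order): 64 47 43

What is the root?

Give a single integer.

Answer: 529

Derivation:
L0: [64, 47, 43]
L1: h(64,47)=(64*31+47)%997=37 h(43,43)=(43*31+43)%997=379 -> [37, 379]
L2: h(37,379)=(37*31+379)%997=529 -> [529]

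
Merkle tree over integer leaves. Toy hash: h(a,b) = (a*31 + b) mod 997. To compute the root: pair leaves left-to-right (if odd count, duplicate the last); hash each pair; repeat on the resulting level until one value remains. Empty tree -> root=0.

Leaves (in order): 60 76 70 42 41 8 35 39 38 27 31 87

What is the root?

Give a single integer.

L0: [60, 76, 70, 42, 41, 8, 35, 39, 38, 27, 31, 87]
L1: h(60,76)=(60*31+76)%997=939 h(70,42)=(70*31+42)%997=218 h(41,8)=(41*31+8)%997=282 h(35,39)=(35*31+39)%997=127 h(38,27)=(38*31+27)%997=208 h(31,87)=(31*31+87)%997=51 -> [939, 218, 282, 127, 208, 51]
L2: h(939,218)=(939*31+218)%997=414 h(282,127)=(282*31+127)%997=893 h(208,51)=(208*31+51)%997=517 -> [414, 893, 517]
L3: h(414,893)=(414*31+893)%997=766 h(517,517)=(517*31+517)%997=592 -> [766, 592]
L4: h(766,592)=(766*31+592)%997=410 -> [410]

Answer: 410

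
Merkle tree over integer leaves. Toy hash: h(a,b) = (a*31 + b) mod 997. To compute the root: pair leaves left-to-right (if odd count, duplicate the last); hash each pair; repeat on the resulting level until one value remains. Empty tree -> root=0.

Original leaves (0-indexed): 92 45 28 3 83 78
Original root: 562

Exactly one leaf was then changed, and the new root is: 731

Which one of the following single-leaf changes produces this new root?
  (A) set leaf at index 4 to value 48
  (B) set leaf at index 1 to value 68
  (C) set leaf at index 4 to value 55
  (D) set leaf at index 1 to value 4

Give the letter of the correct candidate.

Original leaves: [92, 45, 28, 3, 83, 78]
Target new root: 731
Try each candidate change and compute the resulting root:
Candidate A: set leaf[4] = 48 -> leaves = [92, 45, 28, 3, 48, 78]
  L0: [92, 45, 28, 3, 48, 78]
  L1: h(92,45)=(92*31+45)%997=903 h(28,3)=(28*31+3)%997=871 h(48,78)=(48*31+78)%997=569 -> [903, 871, 569]
  L2: h(903,871)=(903*31+871)%997=948 h(569,569)=(569*31+569)%997=262 -> [948, 262]
  L3: h(948,262)=(948*31+262)%997=737 -> [737]
  root = 737 != target 731
Candidate B: set leaf[1] = 68 -> leaves = [92, 68, 28, 3, 83, 78]
  L0: [92, 68, 28, 3, 83, 78]
  L1: h(92,68)=(92*31+68)%997=926 h(28,3)=(28*31+3)%997=871 h(83,78)=(83*31+78)%997=657 -> [926, 871, 657]
  L2: h(926,871)=(926*31+871)%997=664 h(657,657)=(657*31+657)%997=87 -> [664, 87]
  L3: h(664,87)=(664*31+87)%997=731 -> [731]
  root = 731 == target 731  ** MATCH **
Candidate C: set leaf[4] = 55 -> leaves = [92, 45, 28, 3, 55, 78]
  L0: [92, 45, 28, 3, 55, 78]
  L1: h(92,45)=(92*31+45)%997=903 h(28,3)=(28*31+3)%997=871 h(55,78)=(55*31+78)%997=786 -> [903, 871, 786]
  L2: h(903,871)=(903*31+871)%997=948 h(786,786)=(786*31+786)%997=227 -> [948, 227]
  L3: h(948,227)=(948*31+227)%997=702 -> [702]
  root = 702 != target 731
Candidate D: set leaf[1] = 4 -> leaves = [92, 4, 28, 3, 83, 78]
  L0: [92, 4, 28, 3, 83, 78]
  L1: h(92,4)=(92*31+4)%997=862 h(28,3)=(28*31+3)%997=871 h(83,78)=(83*31+78)%997=657 -> [862, 871, 657]
  L2: h(862,871)=(862*31+871)%997=674 h(657,657)=(657*31+657)%997=87 -> [674, 87]
  L3: h(674,87)=(674*31+87)%997=44 -> [44]
  root = 44 != target 731
Candidate B produces the target root.

Answer: B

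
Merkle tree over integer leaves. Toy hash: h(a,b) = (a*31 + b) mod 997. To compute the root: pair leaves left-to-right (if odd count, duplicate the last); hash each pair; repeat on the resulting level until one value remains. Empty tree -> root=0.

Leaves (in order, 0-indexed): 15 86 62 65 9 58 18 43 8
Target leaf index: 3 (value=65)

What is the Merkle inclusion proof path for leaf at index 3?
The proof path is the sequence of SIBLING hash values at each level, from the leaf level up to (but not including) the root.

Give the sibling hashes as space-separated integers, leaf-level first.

L0 (leaves): [15, 86, 62, 65, 9, 58, 18, 43, 8], target index=3
L1: h(15,86)=(15*31+86)%997=551 [pair 0] h(62,65)=(62*31+65)%997=990 [pair 1] h(9,58)=(9*31+58)%997=337 [pair 2] h(18,43)=(18*31+43)%997=601 [pair 3] h(8,8)=(8*31+8)%997=256 [pair 4] -> [551, 990, 337, 601, 256]
  Sibling for proof at L0: 62
L2: h(551,990)=(551*31+990)%997=125 [pair 0] h(337,601)=(337*31+601)%997=81 [pair 1] h(256,256)=(256*31+256)%997=216 [pair 2] -> [125, 81, 216]
  Sibling for proof at L1: 551
L3: h(125,81)=(125*31+81)%997=965 [pair 0] h(216,216)=(216*31+216)%997=930 [pair 1] -> [965, 930]
  Sibling for proof at L2: 81
L4: h(965,930)=(965*31+930)%997=935 [pair 0] -> [935]
  Sibling for proof at L3: 930
Root: 935
Proof path (sibling hashes from leaf to root): [62, 551, 81, 930]

Answer: 62 551 81 930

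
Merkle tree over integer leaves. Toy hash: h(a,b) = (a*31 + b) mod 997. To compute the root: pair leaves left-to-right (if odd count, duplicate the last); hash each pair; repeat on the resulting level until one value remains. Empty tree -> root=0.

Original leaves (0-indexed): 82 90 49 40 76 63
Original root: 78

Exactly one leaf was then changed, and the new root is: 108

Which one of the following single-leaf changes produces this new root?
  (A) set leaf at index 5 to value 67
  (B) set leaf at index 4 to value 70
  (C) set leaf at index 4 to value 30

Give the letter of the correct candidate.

Original leaves: [82, 90, 49, 40, 76, 63]
Target new root: 108
Try each candidate change and compute the resulting root:
Candidate A: set leaf[5] = 67 -> leaves = [82, 90, 49, 40, 76, 67]
  L0: [82, 90, 49, 40, 76, 67]
  L1: h(82,90)=(82*31+90)%997=638 h(49,40)=(49*31+40)%997=562 h(76,67)=(76*31+67)%997=429 -> [638, 562, 429]
  L2: h(638,562)=(638*31+562)%997=400 h(429,429)=(429*31+429)%997=767 -> [400, 767]
  L3: h(400,767)=(400*31+767)%997=206 -> [206]
  root = 206 != target 108
Candidate B: set leaf[4] = 70 -> leaves = [82, 90, 49, 40, 70, 63]
  L0: [82, 90, 49, 40, 70, 63]
  L1: h(82,90)=(82*31+90)%997=638 h(49,40)=(49*31+40)%997=562 h(70,63)=(70*31+63)%997=239 -> [638, 562, 239]
  L2: h(638,562)=(638*31+562)%997=400 h(239,239)=(239*31+239)%997=669 -> [400, 669]
  L3: h(400,669)=(400*31+669)%997=108 -> [108]
  root = 108 == target 108  ** MATCH **
Candidate C: set leaf[4] = 30 -> leaves = [82, 90, 49, 40, 30, 63]
  L0: [82, 90, 49, 40, 30, 63]
  L1: h(82,90)=(82*31+90)%997=638 h(49,40)=(49*31+40)%997=562 h(30,63)=(30*31+63)%997=993 -> [638, 562, 993]
  L2: h(638,562)=(638*31+562)%997=400 h(993,993)=(993*31+993)%997=869 -> [400, 869]
  L3: h(400,869)=(400*31+869)%997=308 -> [308]
  root = 308 != target 108
Candidate B produces the target root.

Answer: B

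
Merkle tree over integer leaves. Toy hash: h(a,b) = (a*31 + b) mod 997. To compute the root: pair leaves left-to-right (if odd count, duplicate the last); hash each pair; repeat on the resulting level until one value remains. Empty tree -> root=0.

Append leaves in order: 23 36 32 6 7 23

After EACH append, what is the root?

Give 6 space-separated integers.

After append 23 (leaves=[23]):
  L0: [23]
  root=23
After append 36 (leaves=[23, 36]):
  L0: [23, 36]
  L1: h(23,36)=(23*31+36)%997=749 -> [749]
  root=749
After append 32 (leaves=[23, 36, 32]):
  L0: [23, 36, 32]
  L1: h(23,36)=(23*31+36)%997=749 h(32,32)=(32*31+32)%997=27 -> [749, 27]
  L2: h(749,27)=(749*31+27)%997=315 -> [315]
  root=315
After append 6 (leaves=[23, 36, 32, 6]):
  L0: [23, 36, 32, 6]
  L1: h(23,36)=(23*31+36)%997=749 h(32,6)=(32*31+6)%997=1 -> [749, 1]
  L2: h(749,1)=(749*31+1)%997=289 -> [289]
  root=289
After append 7 (leaves=[23, 36, 32, 6, 7]):
  L0: [23, 36, 32, 6, 7]
  L1: h(23,36)=(23*31+36)%997=749 h(32,6)=(32*31+6)%997=1 h(7,7)=(7*31+7)%997=224 -> [749, 1, 224]
  L2: h(749,1)=(749*31+1)%997=289 h(224,224)=(224*31+224)%997=189 -> [289, 189]
  L3: h(289,189)=(289*31+189)%997=175 -> [175]
  root=175
After append 23 (leaves=[23, 36, 32, 6, 7, 23]):
  L0: [23, 36, 32, 6, 7, 23]
  L1: h(23,36)=(23*31+36)%997=749 h(32,6)=(32*31+6)%997=1 h(7,23)=(7*31+23)%997=240 -> [749, 1, 240]
  L2: h(749,1)=(749*31+1)%997=289 h(240,240)=(240*31+240)%997=701 -> [289, 701]
  L3: h(289,701)=(289*31+701)%997=687 -> [687]
  root=687

Answer: 23 749 315 289 175 687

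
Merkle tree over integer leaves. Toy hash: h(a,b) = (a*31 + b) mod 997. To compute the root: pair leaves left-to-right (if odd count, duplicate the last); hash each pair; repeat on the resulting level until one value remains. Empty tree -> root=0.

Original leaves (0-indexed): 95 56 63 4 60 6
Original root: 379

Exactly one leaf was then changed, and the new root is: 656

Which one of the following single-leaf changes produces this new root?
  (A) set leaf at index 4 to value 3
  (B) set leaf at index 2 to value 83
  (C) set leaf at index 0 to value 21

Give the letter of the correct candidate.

Answer: B

Derivation:
Original leaves: [95, 56, 63, 4, 60, 6]
Target new root: 656
Try each candidate change and compute the resulting root:
Candidate A: set leaf[4] = 3 -> leaves = [95, 56, 63, 4, 3, 6]
  L0: [95, 56, 63, 4, 3, 6]
  L1: h(95,56)=(95*31+56)%997=10 h(63,4)=(63*31+4)%997=960 h(3,6)=(3*31+6)%997=99 -> [10, 960, 99]
  L2: h(10,960)=(10*31+960)%997=273 h(99,99)=(99*31+99)%997=177 -> [273, 177]
  L3: h(273,177)=(273*31+177)%997=664 -> [664]
  root = 664 != target 656
Candidate B: set leaf[2] = 83 -> leaves = [95, 56, 83, 4, 60, 6]
  L0: [95, 56, 83, 4, 60, 6]
  L1: h(95,56)=(95*31+56)%997=10 h(83,4)=(83*31+4)%997=583 h(60,6)=(60*31+6)%997=869 -> [10, 583, 869]
  L2: h(10,583)=(10*31+583)%997=893 h(869,869)=(869*31+869)%997=889 -> [893, 889]
  L3: h(893,889)=(893*31+889)%997=656 -> [656]
  root = 656 == target 656  ** MATCH **
Candidate C: set leaf[0] = 21 -> leaves = [21, 56, 63, 4, 60, 6]
  L0: [21, 56, 63, 4, 60, 6]
  L1: h(21,56)=(21*31+56)%997=707 h(63,4)=(63*31+4)%997=960 h(60,6)=(60*31+6)%997=869 -> [707, 960, 869]
  L2: h(707,960)=(707*31+960)%997=943 h(869,869)=(869*31+869)%997=889 -> [943, 889]
  L3: h(943,889)=(943*31+889)%997=212 -> [212]
  root = 212 != target 656
Candidate B produces the target root.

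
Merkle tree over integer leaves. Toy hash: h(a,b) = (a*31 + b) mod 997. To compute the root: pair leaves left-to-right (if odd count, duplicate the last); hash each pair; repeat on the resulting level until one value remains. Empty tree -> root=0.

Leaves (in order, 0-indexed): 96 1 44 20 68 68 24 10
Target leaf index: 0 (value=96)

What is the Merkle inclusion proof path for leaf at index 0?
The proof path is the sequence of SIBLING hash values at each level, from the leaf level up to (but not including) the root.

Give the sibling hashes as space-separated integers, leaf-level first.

Answer: 1 387 414

Derivation:
L0 (leaves): [96, 1, 44, 20, 68, 68, 24, 10], target index=0
L1: h(96,1)=(96*31+1)%997=983 [pair 0] h(44,20)=(44*31+20)%997=387 [pair 1] h(68,68)=(68*31+68)%997=182 [pair 2] h(24,10)=(24*31+10)%997=754 [pair 3] -> [983, 387, 182, 754]
  Sibling for proof at L0: 1
L2: h(983,387)=(983*31+387)%997=950 [pair 0] h(182,754)=(182*31+754)%997=414 [pair 1] -> [950, 414]
  Sibling for proof at L1: 387
L3: h(950,414)=(950*31+414)%997=951 [pair 0] -> [951]
  Sibling for proof at L2: 414
Root: 951
Proof path (sibling hashes from leaf to root): [1, 387, 414]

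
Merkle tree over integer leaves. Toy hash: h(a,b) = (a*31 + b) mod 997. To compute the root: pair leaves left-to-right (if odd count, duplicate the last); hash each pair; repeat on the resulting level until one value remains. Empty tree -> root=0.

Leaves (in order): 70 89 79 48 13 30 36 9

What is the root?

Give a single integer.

Answer: 661

Derivation:
L0: [70, 89, 79, 48, 13, 30, 36, 9]
L1: h(70,89)=(70*31+89)%997=265 h(79,48)=(79*31+48)%997=503 h(13,30)=(13*31+30)%997=433 h(36,9)=(36*31+9)%997=128 -> [265, 503, 433, 128]
L2: h(265,503)=(265*31+503)%997=742 h(433,128)=(433*31+128)%997=590 -> [742, 590]
L3: h(742,590)=(742*31+590)%997=661 -> [661]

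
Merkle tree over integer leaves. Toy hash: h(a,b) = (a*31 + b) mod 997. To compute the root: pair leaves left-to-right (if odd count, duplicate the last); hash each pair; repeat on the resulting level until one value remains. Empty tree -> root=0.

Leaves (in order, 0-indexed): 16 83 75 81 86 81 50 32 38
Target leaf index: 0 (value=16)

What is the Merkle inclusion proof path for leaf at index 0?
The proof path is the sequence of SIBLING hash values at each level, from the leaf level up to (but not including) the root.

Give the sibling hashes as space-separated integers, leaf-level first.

Answer: 83 412 0 928

Derivation:
L0 (leaves): [16, 83, 75, 81, 86, 81, 50, 32, 38], target index=0
L1: h(16,83)=(16*31+83)%997=579 [pair 0] h(75,81)=(75*31+81)%997=412 [pair 1] h(86,81)=(86*31+81)%997=753 [pair 2] h(50,32)=(50*31+32)%997=585 [pair 3] h(38,38)=(38*31+38)%997=219 [pair 4] -> [579, 412, 753, 585, 219]
  Sibling for proof at L0: 83
L2: h(579,412)=(579*31+412)%997=415 [pair 0] h(753,585)=(753*31+585)%997=0 [pair 1] h(219,219)=(219*31+219)%997=29 [pair 2] -> [415, 0, 29]
  Sibling for proof at L1: 412
L3: h(415,0)=(415*31+0)%997=901 [pair 0] h(29,29)=(29*31+29)%997=928 [pair 1] -> [901, 928]
  Sibling for proof at L2: 0
L4: h(901,928)=(901*31+928)%997=943 [pair 0] -> [943]
  Sibling for proof at L3: 928
Root: 943
Proof path (sibling hashes from leaf to root): [83, 412, 0, 928]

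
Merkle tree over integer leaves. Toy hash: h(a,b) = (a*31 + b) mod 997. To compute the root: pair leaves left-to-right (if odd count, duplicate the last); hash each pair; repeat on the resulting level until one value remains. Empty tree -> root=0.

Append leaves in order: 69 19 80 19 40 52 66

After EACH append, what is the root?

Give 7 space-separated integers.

Answer: 69 164 665 604 861 248 71

Derivation:
After append 69 (leaves=[69]):
  L0: [69]
  root=69
After append 19 (leaves=[69, 19]):
  L0: [69, 19]
  L1: h(69,19)=(69*31+19)%997=164 -> [164]
  root=164
After append 80 (leaves=[69, 19, 80]):
  L0: [69, 19, 80]
  L1: h(69,19)=(69*31+19)%997=164 h(80,80)=(80*31+80)%997=566 -> [164, 566]
  L2: h(164,566)=(164*31+566)%997=665 -> [665]
  root=665
After append 19 (leaves=[69, 19, 80, 19]):
  L0: [69, 19, 80, 19]
  L1: h(69,19)=(69*31+19)%997=164 h(80,19)=(80*31+19)%997=505 -> [164, 505]
  L2: h(164,505)=(164*31+505)%997=604 -> [604]
  root=604
After append 40 (leaves=[69, 19, 80, 19, 40]):
  L0: [69, 19, 80, 19, 40]
  L1: h(69,19)=(69*31+19)%997=164 h(80,19)=(80*31+19)%997=505 h(40,40)=(40*31+40)%997=283 -> [164, 505, 283]
  L2: h(164,505)=(164*31+505)%997=604 h(283,283)=(283*31+283)%997=83 -> [604, 83]
  L3: h(604,83)=(604*31+83)%997=861 -> [861]
  root=861
After append 52 (leaves=[69, 19, 80, 19, 40, 52]):
  L0: [69, 19, 80, 19, 40, 52]
  L1: h(69,19)=(69*31+19)%997=164 h(80,19)=(80*31+19)%997=505 h(40,52)=(40*31+52)%997=295 -> [164, 505, 295]
  L2: h(164,505)=(164*31+505)%997=604 h(295,295)=(295*31+295)%997=467 -> [604, 467]
  L3: h(604,467)=(604*31+467)%997=248 -> [248]
  root=248
After append 66 (leaves=[69, 19, 80, 19, 40, 52, 66]):
  L0: [69, 19, 80, 19, 40, 52, 66]
  L1: h(69,19)=(69*31+19)%997=164 h(80,19)=(80*31+19)%997=505 h(40,52)=(40*31+52)%997=295 h(66,66)=(66*31+66)%997=118 -> [164, 505, 295, 118]
  L2: h(164,505)=(164*31+505)%997=604 h(295,118)=(295*31+118)%997=290 -> [604, 290]
  L3: h(604,290)=(604*31+290)%997=71 -> [71]
  root=71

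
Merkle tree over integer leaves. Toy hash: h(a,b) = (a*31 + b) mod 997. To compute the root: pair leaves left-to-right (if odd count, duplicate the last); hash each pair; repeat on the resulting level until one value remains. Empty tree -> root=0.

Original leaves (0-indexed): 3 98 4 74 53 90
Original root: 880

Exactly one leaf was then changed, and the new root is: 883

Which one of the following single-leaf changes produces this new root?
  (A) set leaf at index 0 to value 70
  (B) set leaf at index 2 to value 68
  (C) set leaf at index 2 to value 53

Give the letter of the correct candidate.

Original leaves: [3, 98, 4, 74, 53, 90]
Target new root: 883
Try each candidate change and compute the resulting root:
Candidate A: set leaf[0] = 70 -> leaves = [70, 98, 4, 74, 53, 90]
  L0: [70, 98, 4, 74, 53, 90]
  L1: h(70,98)=(70*31+98)%997=274 h(4,74)=(4*31+74)%997=198 h(53,90)=(53*31+90)%997=736 -> [274, 198, 736]
  L2: h(274,198)=(274*31+198)%997=716 h(736,736)=(736*31+736)%997=621 -> [716, 621]
  L3: h(716,621)=(716*31+621)%997=883 -> [883]
  root = 883 == target 883  ** MATCH **
Candidate B: set leaf[2] = 68 -> leaves = [3, 98, 68, 74, 53, 90]
  L0: [3, 98, 68, 74, 53, 90]
  L1: h(3,98)=(3*31+98)%997=191 h(68,74)=(68*31+74)%997=188 h(53,90)=(53*31+90)%997=736 -> [191, 188, 736]
  L2: h(191,188)=(191*31+188)%997=127 h(736,736)=(736*31+736)%997=621 -> [127, 621]
  L3: h(127,621)=(127*31+621)%997=570 -> [570]
  root = 570 != target 883
Candidate C: set leaf[2] = 53 -> leaves = [3, 98, 53, 74, 53, 90]
  L0: [3, 98, 53, 74, 53, 90]
  L1: h(3,98)=(3*31+98)%997=191 h(53,74)=(53*31+74)%997=720 h(53,90)=(53*31+90)%997=736 -> [191, 720, 736]
  L2: h(191,720)=(191*31+720)%997=659 h(736,736)=(736*31+736)%997=621 -> [659, 621]
  L3: h(659,621)=(659*31+621)%997=113 -> [113]
  root = 113 != target 883
Candidate A produces the target root.

Answer: A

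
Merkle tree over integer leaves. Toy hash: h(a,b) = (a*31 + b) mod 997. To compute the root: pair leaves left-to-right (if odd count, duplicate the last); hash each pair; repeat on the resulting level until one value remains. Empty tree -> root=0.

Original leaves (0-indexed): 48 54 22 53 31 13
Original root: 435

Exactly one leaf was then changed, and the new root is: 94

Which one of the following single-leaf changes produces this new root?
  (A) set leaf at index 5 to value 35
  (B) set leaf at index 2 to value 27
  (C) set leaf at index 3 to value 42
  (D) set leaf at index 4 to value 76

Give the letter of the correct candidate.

Answer: C

Derivation:
Original leaves: [48, 54, 22, 53, 31, 13]
Target new root: 94
Try each candidate change and compute the resulting root:
Candidate A: set leaf[5] = 35 -> leaves = [48, 54, 22, 53, 31, 35]
  L0: [48, 54, 22, 53, 31, 35]
  L1: h(48,54)=(48*31+54)%997=545 h(22,53)=(22*31+53)%997=735 h(31,35)=(31*31+35)%997=996 -> [545, 735, 996]
  L2: h(545,735)=(545*31+735)%997=681 h(996,996)=(996*31+996)%997=965 -> [681, 965]
  L3: h(681,965)=(681*31+965)%997=142 -> [142]
  root = 142 != target 94
Candidate B: set leaf[2] = 27 -> leaves = [48, 54, 27, 53, 31, 13]
  L0: [48, 54, 27, 53, 31, 13]
  L1: h(48,54)=(48*31+54)%997=545 h(27,53)=(27*31+53)%997=890 h(31,13)=(31*31+13)%997=974 -> [545, 890, 974]
  L2: h(545,890)=(545*31+890)%997=836 h(974,974)=(974*31+974)%997=261 -> [836, 261]
  L3: h(836,261)=(836*31+261)%997=255 -> [255]
  root = 255 != target 94
Candidate C: set leaf[3] = 42 -> leaves = [48, 54, 22, 42, 31, 13]
  L0: [48, 54, 22, 42, 31, 13]
  L1: h(48,54)=(48*31+54)%997=545 h(22,42)=(22*31+42)%997=724 h(31,13)=(31*31+13)%997=974 -> [545, 724, 974]
  L2: h(545,724)=(545*31+724)%997=670 h(974,974)=(974*31+974)%997=261 -> [670, 261]
  L3: h(670,261)=(670*31+261)%997=94 -> [94]
  root = 94 == target 94  ** MATCH **
Candidate D: set leaf[4] = 76 -> leaves = [48, 54, 22, 53, 76, 13]
  L0: [48, 54, 22, 53, 76, 13]
  L1: h(48,54)=(48*31+54)%997=545 h(22,53)=(22*31+53)%997=735 h(76,13)=(76*31+13)%997=375 -> [545, 735, 375]
  L2: h(545,735)=(545*31+735)%997=681 h(375,375)=(375*31+375)%997=36 -> [681, 36]
  L3: h(681,36)=(681*31+36)%997=210 -> [210]
  root = 210 != target 94
Candidate C produces the target root.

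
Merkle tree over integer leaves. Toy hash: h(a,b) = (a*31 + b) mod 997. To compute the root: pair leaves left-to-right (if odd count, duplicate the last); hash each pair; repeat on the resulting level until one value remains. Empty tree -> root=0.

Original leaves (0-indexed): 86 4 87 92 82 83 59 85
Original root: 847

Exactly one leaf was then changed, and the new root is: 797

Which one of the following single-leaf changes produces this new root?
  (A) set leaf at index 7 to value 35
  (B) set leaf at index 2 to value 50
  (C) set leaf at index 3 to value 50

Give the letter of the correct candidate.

Answer: A

Derivation:
Original leaves: [86, 4, 87, 92, 82, 83, 59, 85]
Target new root: 797
Try each candidate change and compute the resulting root:
Candidate A: set leaf[7] = 35 -> leaves = [86, 4, 87, 92, 82, 83, 59, 35]
  L0: [86, 4, 87, 92, 82, 83, 59, 35]
  L1: h(86,4)=(86*31+4)%997=676 h(87,92)=(87*31+92)%997=795 h(82,83)=(82*31+83)%997=631 h(59,35)=(59*31+35)%997=867 -> [676, 795, 631, 867]
  L2: h(676,795)=(676*31+795)%997=814 h(631,867)=(631*31+867)%997=488 -> [814, 488]
  L3: h(814,488)=(814*31+488)%997=797 -> [797]
  root = 797 == target 797  ** MATCH **
Candidate B: set leaf[2] = 50 -> leaves = [86, 4, 50, 92, 82, 83, 59, 85]
  L0: [86, 4, 50, 92, 82, 83, 59, 85]
  L1: h(86,4)=(86*31+4)%997=676 h(50,92)=(50*31+92)%997=645 h(82,83)=(82*31+83)%997=631 h(59,85)=(59*31+85)%997=917 -> [676, 645, 631, 917]
  L2: h(676,645)=(676*31+645)%997=664 h(631,917)=(631*31+917)%997=538 -> [664, 538]
  L3: h(664,538)=(664*31+538)%997=185 -> [185]
  root = 185 != target 797
Candidate C: set leaf[3] = 50 -> leaves = [86, 4, 87, 50, 82, 83, 59, 85]
  L0: [86, 4, 87, 50, 82, 83, 59, 85]
  L1: h(86,4)=(86*31+4)%997=676 h(87,50)=(87*31+50)%997=753 h(82,83)=(82*31+83)%997=631 h(59,85)=(59*31+85)%997=917 -> [676, 753, 631, 917]
  L2: h(676,753)=(676*31+753)%997=772 h(631,917)=(631*31+917)%997=538 -> [772, 538]
  L3: h(772,538)=(772*31+538)%997=542 -> [542]
  root = 542 != target 797
Candidate A produces the target root.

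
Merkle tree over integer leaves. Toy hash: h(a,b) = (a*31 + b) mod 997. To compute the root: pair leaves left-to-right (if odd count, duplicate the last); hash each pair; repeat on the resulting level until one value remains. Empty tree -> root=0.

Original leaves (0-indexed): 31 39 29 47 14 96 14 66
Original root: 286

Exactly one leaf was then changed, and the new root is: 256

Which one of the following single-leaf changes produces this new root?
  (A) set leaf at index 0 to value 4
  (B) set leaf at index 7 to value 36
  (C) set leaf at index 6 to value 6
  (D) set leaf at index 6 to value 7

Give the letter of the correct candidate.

Answer: B

Derivation:
Original leaves: [31, 39, 29, 47, 14, 96, 14, 66]
Target new root: 256
Try each candidate change and compute the resulting root:
Candidate A: set leaf[0] = 4 -> leaves = [4, 39, 29, 47, 14, 96, 14, 66]
  L0: [4, 39, 29, 47, 14, 96, 14, 66]
  L1: h(4,39)=(4*31+39)%997=163 h(29,47)=(29*31+47)%997=946 h(14,96)=(14*31+96)%997=530 h(14,66)=(14*31+66)%997=500 -> [163, 946, 530, 500]
  L2: h(163,946)=(163*31+946)%997=17 h(530,500)=(530*31+500)%997=978 -> [17, 978]
  L3: h(17,978)=(17*31+978)%997=508 -> [508]
  root = 508 != target 256
Candidate B: set leaf[7] = 36 -> leaves = [31, 39, 29, 47, 14, 96, 14, 36]
  L0: [31, 39, 29, 47, 14, 96, 14, 36]
  L1: h(31,39)=(31*31+39)%997=3 h(29,47)=(29*31+47)%997=946 h(14,96)=(14*31+96)%997=530 h(14,36)=(14*31+36)%997=470 -> [3, 946, 530, 470]
  L2: h(3,946)=(3*31+946)%997=42 h(530,470)=(530*31+470)%997=948 -> [42, 948]
  L3: h(42,948)=(42*31+948)%997=256 -> [256]
  root = 256 == target 256  ** MATCH **
Candidate C: set leaf[6] = 6 -> leaves = [31, 39, 29, 47, 14, 96, 6, 66]
  L0: [31, 39, 29, 47, 14, 96, 6, 66]
  L1: h(31,39)=(31*31+39)%997=3 h(29,47)=(29*31+47)%997=946 h(14,96)=(14*31+96)%997=530 h(6,66)=(6*31+66)%997=252 -> [3, 946, 530, 252]
  L2: h(3,946)=(3*31+946)%997=42 h(530,252)=(530*31+252)%997=730 -> [42, 730]
  L3: h(42,730)=(42*31+730)%997=38 -> [38]
  root = 38 != target 256
Candidate D: set leaf[6] = 7 -> leaves = [31, 39, 29, 47, 14, 96, 7, 66]
  L0: [31, 39, 29, 47, 14, 96, 7, 66]
  L1: h(31,39)=(31*31+39)%997=3 h(29,47)=(29*31+47)%997=946 h(14,96)=(14*31+96)%997=530 h(7,66)=(7*31+66)%997=283 -> [3, 946, 530, 283]
  L2: h(3,946)=(3*31+946)%997=42 h(530,283)=(530*31+283)%997=761 -> [42, 761]
  L3: h(42,761)=(42*31+761)%997=69 -> [69]
  root = 69 != target 256
Candidate B produces the target root.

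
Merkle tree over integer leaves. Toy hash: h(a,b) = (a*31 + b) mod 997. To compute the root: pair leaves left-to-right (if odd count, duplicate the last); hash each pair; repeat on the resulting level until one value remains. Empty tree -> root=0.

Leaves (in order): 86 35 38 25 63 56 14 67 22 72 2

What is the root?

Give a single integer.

L0: [86, 35, 38, 25, 63, 56, 14, 67, 22, 72, 2]
L1: h(86,35)=(86*31+35)%997=707 h(38,25)=(38*31+25)%997=206 h(63,56)=(63*31+56)%997=15 h(14,67)=(14*31+67)%997=501 h(22,72)=(22*31+72)%997=754 h(2,2)=(2*31+2)%997=64 -> [707, 206, 15, 501, 754, 64]
L2: h(707,206)=(707*31+206)%997=189 h(15,501)=(15*31+501)%997=966 h(754,64)=(754*31+64)%997=507 -> [189, 966, 507]
L3: h(189,966)=(189*31+966)%997=843 h(507,507)=(507*31+507)%997=272 -> [843, 272]
L4: h(843,272)=(843*31+272)%997=483 -> [483]

Answer: 483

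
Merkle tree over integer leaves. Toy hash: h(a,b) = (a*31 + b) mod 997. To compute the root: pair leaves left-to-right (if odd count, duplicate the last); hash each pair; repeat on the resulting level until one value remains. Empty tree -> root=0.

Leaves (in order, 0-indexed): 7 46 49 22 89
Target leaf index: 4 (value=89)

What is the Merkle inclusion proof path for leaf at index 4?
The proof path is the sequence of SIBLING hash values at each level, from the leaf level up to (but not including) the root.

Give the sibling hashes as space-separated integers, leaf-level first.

L0 (leaves): [7, 46, 49, 22, 89], target index=4
L1: h(7,46)=(7*31+46)%997=263 [pair 0] h(49,22)=(49*31+22)%997=544 [pair 1] h(89,89)=(89*31+89)%997=854 [pair 2] -> [263, 544, 854]
  Sibling for proof at L0: 89
L2: h(263,544)=(263*31+544)%997=721 [pair 0] h(854,854)=(854*31+854)%997=409 [pair 1] -> [721, 409]
  Sibling for proof at L1: 854
L3: h(721,409)=(721*31+409)%997=826 [pair 0] -> [826]
  Sibling for proof at L2: 721
Root: 826
Proof path (sibling hashes from leaf to root): [89, 854, 721]

Answer: 89 854 721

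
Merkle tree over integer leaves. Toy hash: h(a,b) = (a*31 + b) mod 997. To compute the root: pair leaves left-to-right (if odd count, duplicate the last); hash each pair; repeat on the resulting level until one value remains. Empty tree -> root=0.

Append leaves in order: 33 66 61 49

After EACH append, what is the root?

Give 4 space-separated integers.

After append 33 (leaves=[33]):
  L0: [33]
  root=33
After append 66 (leaves=[33, 66]):
  L0: [33, 66]
  L1: h(33,66)=(33*31+66)%997=92 -> [92]
  root=92
After append 61 (leaves=[33, 66, 61]):
  L0: [33, 66, 61]
  L1: h(33,66)=(33*31+66)%997=92 h(61,61)=(61*31+61)%997=955 -> [92, 955]
  L2: h(92,955)=(92*31+955)%997=816 -> [816]
  root=816
After append 49 (leaves=[33, 66, 61, 49]):
  L0: [33, 66, 61, 49]
  L1: h(33,66)=(33*31+66)%997=92 h(61,49)=(61*31+49)%997=943 -> [92, 943]
  L2: h(92,943)=(92*31+943)%997=804 -> [804]
  root=804

Answer: 33 92 816 804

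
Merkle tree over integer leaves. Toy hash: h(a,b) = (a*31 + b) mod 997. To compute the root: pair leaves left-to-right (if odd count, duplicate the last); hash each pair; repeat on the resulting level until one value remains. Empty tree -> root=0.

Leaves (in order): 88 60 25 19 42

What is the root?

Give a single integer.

Answer: 155

Derivation:
L0: [88, 60, 25, 19, 42]
L1: h(88,60)=(88*31+60)%997=794 h(25,19)=(25*31+19)%997=794 h(42,42)=(42*31+42)%997=347 -> [794, 794, 347]
L2: h(794,794)=(794*31+794)%997=483 h(347,347)=(347*31+347)%997=137 -> [483, 137]
L3: h(483,137)=(483*31+137)%997=155 -> [155]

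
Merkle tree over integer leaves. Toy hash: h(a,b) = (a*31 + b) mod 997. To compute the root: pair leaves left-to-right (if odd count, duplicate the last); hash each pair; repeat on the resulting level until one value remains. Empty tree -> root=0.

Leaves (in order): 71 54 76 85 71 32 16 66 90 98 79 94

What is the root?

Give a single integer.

Answer: 687

Derivation:
L0: [71, 54, 76, 85, 71, 32, 16, 66, 90, 98, 79, 94]
L1: h(71,54)=(71*31+54)%997=261 h(76,85)=(76*31+85)%997=447 h(71,32)=(71*31+32)%997=239 h(16,66)=(16*31+66)%997=562 h(90,98)=(90*31+98)%997=894 h(79,94)=(79*31+94)%997=549 -> [261, 447, 239, 562, 894, 549]
L2: h(261,447)=(261*31+447)%997=562 h(239,562)=(239*31+562)%997=992 h(894,549)=(894*31+549)%997=347 -> [562, 992, 347]
L3: h(562,992)=(562*31+992)%997=468 h(347,347)=(347*31+347)%997=137 -> [468, 137]
L4: h(468,137)=(468*31+137)%997=687 -> [687]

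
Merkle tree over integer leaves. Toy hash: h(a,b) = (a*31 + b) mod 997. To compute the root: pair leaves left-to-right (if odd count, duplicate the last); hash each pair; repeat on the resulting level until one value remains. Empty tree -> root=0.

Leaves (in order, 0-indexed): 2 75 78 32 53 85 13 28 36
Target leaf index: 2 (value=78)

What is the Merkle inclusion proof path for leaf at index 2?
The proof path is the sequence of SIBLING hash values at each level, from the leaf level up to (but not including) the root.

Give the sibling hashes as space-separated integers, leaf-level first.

Answer: 32 137 161 197

Derivation:
L0 (leaves): [2, 75, 78, 32, 53, 85, 13, 28, 36], target index=2
L1: h(2,75)=(2*31+75)%997=137 [pair 0] h(78,32)=(78*31+32)%997=456 [pair 1] h(53,85)=(53*31+85)%997=731 [pair 2] h(13,28)=(13*31+28)%997=431 [pair 3] h(36,36)=(36*31+36)%997=155 [pair 4] -> [137, 456, 731, 431, 155]
  Sibling for proof at L0: 32
L2: h(137,456)=(137*31+456)%997=715 [pair 0] h(731,431)=(731*31+431)%997=161 [pair 1] h(155,155)=(155*31+155)%997=972 [pair 2] -> [715, 161, 972]
  Sibling for proof at L1: 137
L3: h(715,161)=(715*31+161)%997=392 [pair 0] h(972,972)=(972*31+972)%997=197 [pair 1] -> [392, 197]
  Sibling for proof at L2: 161
L4: h(392,197)=(392*31+197)%997=385 [pair 0] -> [385]
  Sibling for proof at L3: 197
Root: 385
Proof path (sibling hashes from leaf to root): [32, 137, 161, 197]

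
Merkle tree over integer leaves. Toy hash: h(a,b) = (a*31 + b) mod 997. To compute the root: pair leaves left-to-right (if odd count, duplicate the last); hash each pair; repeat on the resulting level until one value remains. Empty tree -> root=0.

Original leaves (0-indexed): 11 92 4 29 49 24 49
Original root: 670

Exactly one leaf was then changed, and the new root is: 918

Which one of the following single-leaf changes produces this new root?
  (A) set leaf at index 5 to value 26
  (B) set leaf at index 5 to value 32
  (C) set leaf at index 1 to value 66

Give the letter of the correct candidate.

Answer: B

Derivation:
Original leaves: [11, 92, 4, 29, 49, 24, 49]
Target new root: 918
Try each candidate change and compute the resulting root:
Candidate A: set leaf[5] = 26 -> leaves = [11, 92, 4, 29, 49, 26, 49]
  L0: [11, 92, 4, 29, 49, 26, 49]
  L1: h(11,92)=(11*31+92)%997=433 h(4,29)=(4*31+29)%997=153 h(49,26)=(49*31+26)%997=548 h(49,49)=(49*31+49)%997=571 -> [433, 153, 548, 571]
  L2: h(433,153)=(433*31+153)%997=615 h(548,571)=(548*31+571)%997=610 -> [615, 610]
  L3: h(615,610)=(615*31+610)%997=732 -> [732]
  root = 732 != target 918
Candidate B: set leaf[5] = 32 -> leaves = [11, 92, 4, 29, 49, 32, 49]
  L0: [11, 92, 4, 29, 49, 32, 49]
  L1: h(11,92)=(11*31+92)%997=433 h(4,29)=(4*31+29)%997=153 h(49,32)=(49*31+32)%997=554 h(49,49)=(49*31+49)%997=571 -> [433, 153, 554, 571]
  L2: h(433,153)=(433*31+153)%997=615 h(554,571)=(554*31+571)%997=796 -> [615, 796]
  L3: h(615,796)=(615*31+796)%997=918 -> [918]
  root = 918 == target 918  ** MATCH **
Candidate C: set leaf[1] = 66 -> leaves = [11, 66, 4, 29, 49, 24, 49]
  L0: [11, 66, 4, 29, 49, 24, 49]
  L1: h(11,66)=(11*31+66)%997=407 h(4,29)=(4*31+29)%997=153 h(49,24)=(49*31+24)%997=546 h(49,49)=(49*31+49)%997=571 -> [407, 153, 546, 571]
  L2: h(407,153)=(407*31+153)%997=806 h(546,571)=(546*31+571)%997=548 -> [806, 548]
  L3: h(806,548)=(806*31+548)%997=609 -> [609]
  root = 609 != target 918
Candidate B produces the target root.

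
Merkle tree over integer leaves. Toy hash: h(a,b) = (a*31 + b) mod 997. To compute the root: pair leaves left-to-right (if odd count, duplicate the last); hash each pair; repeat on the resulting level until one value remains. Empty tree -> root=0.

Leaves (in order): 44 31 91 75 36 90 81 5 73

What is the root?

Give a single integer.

L0: [44, 31, 91, 75, 36, 90, 81, 5, 73]
L1: h(44,31)=(44*31+31)%997=398 h(91,75)=(91*31+75)%997=902 h(36,90)=(36*31+90)%997=209 h(81,5)=(81*31+5)%997=522 h(73,73)=(73*31+73)%997=342 -> [398, 902, 209, 522, 342]
L2: h(398,902)=(398*31+902)%997=279 h(209,522)=(209*31+522)%997=22 h(342,342)=(342*31+342)%997=974 -> [279, 22, 974]
L3: h(279,22)=(279*31+22)%997=695 h(974,974)=(974*31+974)%997=261 -> [695, 261]
L4: h(695,261)=(695*31+261)%997=869 -> [869]

Answer: 869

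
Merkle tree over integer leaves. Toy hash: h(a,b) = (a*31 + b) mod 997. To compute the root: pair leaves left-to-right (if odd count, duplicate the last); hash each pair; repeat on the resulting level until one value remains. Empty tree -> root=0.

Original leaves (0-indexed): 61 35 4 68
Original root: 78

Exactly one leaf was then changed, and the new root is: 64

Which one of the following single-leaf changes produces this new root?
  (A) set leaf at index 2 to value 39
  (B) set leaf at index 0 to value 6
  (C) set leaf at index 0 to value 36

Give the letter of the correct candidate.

Answer: B

Derivation:
Original leaves: [61, 35, 4, 68]
Target new root: 64
Try each candidate change and compute the resulting root:
Candidate A: set leaf[2] = 39 -> leaves = [61, 35, 39, 68]
  L0: [61, 35, 39, 68]
  L1: h(61,35)=(61*31+35)%997=929 h(39,68)=(39*31+68)%997=280 -> [929, 280]
  L2: h(929,280)=(929*31+280)%997=166 -> [166]
  root = 166 != target 64
Candidate B: set leaf[0] = 6 -> leaves = [6, 35, 4, 68]
  L0: [6, 35, 4, 68]
  L1: h(6,35)=(6*31+35)%997=221 h(4,68)=(4*31+68)%997=192 -> [221, 192]
  L2: h(221,192)=(221*31+192)%997=64 -> [64]
  root = 64 == target 64  ** MATCH **
Candidate C: set leaf[0] = 36 -> leaves = [36, 35, 4, 68]
  L0: [36, 35, 4, 68]
  L1: h(36,35)=(36*31+35)%997=154 h(4,68)=(4*31+68)%997=192 -> [154, 192]
  L2: h(154,192)=(154*31+192)%997=978 -> [978]
  root = 978 != target 64
Candidate B produces the target root.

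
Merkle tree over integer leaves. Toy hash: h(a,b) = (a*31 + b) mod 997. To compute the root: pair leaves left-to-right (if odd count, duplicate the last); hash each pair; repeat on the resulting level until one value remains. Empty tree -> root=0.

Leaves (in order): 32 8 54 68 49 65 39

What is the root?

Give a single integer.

Answer: 558

Derivation:
L0: [32, 8, 54, 68, 49, 65, 39]
L1: h(32,8)=(32*31+8)%997=3 h(54,68)=(54*31+68)%997=745 h(49,65)=(49*31+65)%997=587 h(39,39)=(39*31+39)%997=251 -> [3, 745, 587, 251]
L2: h(3,745)=(3*31+745)%997=838 h(587,251)=(587*31+251)%997=502 -> [838, 502]
L3: h(838,502)=(838*31+502)%997=558 -> [558]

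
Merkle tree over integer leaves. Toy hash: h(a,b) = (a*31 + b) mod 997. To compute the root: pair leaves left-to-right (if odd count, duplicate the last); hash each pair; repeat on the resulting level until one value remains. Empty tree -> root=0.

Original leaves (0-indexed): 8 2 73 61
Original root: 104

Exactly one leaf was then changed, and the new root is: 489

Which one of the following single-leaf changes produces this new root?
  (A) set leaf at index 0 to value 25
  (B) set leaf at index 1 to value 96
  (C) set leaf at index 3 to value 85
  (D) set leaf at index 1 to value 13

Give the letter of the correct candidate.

Original leaves: [8, 2, 73, 61]
Target new root: 489
Try each candidate change and compute the resulting root:
Candidate A: set leaf[0] = 25 -> leaves = [25, 2, 73, 61]
  L0: [25, 2, 73, 61]
  L1: h(25,2)=(25*31+2)%997=777 h(73,61)=(73*31+61)%997=330 -> [777, 330]
  L2: h(777,330)=(777*31+330)%997=489 -> [489]
  root = 489 == target 489  ** MATCH **
Candidate B: set leaf[1] = 96 -> leaves = [8, 96, 73, 61]
  L0: [8, 96, 73, 61]
  L1: h(8,96)=(8*31+96)%997=344 h(73,61)=(73*31+61)%997=330 -> [344, 330]
  L2: h(344,330)=(344*31+330)%997=27 -> [27]
  root = 27 != target 489
Candidate C: set leaf[3] = 85 -> leaves = [8, 2, 73, 85]
  L0: [8, 2, 73, 85]
  L1: h(8,2)=(8*31+2)%997=250 h(73,85)=(73*31+85)%997=354 -> [250, 354]
  L2: h(250,354)=(250*31+354)%997=128 -> [128]
  root = 128 != target 489
Candidate D: set leaf[1] = 13 -> leaves = [8, 13, 73, 61]
  L0: [8, 13, 73, 61]
  L1: h(8,13)=(8*31+13)%997=261 h(73,61)=(73*31+61)%997=330 -> [261, 330]
  L2: h(261,330)=(261*31+330)%997=445 -> [445]
  root = 445 != target 489
Candidate A produces the target root.

Answer: A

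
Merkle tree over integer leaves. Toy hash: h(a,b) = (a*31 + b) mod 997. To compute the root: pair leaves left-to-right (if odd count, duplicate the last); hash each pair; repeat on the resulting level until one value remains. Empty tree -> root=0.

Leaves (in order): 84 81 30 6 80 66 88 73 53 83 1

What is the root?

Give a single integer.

L0: [84, 81, 30, 6, 80, 66, 88, 73, 53, 83, 1]
L1: h(84,81)=(84*31+81)%997=691 h(30,6)=(30*31+6)%997=936 h(80,66)=(80*31+66)%997=552 h(88,73)=(88*31+73)%997=807 h(53,83)=(53*31+83)%997=729 h(1,1)=(1*31+1)%997=32 -> [691, 936, 552, 807, 729, 32]
L2: h(691,936)=(691*31+936)%997=423 h(552,807)=(552*31+807)%997=970 h(729,32)=(729*31+32)%997=697 -> [423, 970, 697]
L3: h(423,970)=(423*31+970)%997=125 h(697,697)=(697*31+697)%997=370 -> [125, 370]
L4: h(125,370)=(125*31+370)%997=257 -> [257]

Answer: 257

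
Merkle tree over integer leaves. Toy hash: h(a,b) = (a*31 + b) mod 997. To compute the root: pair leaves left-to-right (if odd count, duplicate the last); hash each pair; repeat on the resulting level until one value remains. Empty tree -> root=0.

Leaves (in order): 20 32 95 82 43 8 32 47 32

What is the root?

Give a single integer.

L0: [20, 32, 95, 82, 43, 8, 32, 47, 32]
L1: h(20,32)=(20*31+32)%997=652 h(95,82)=(95*31+82)%997=36 h(43,8)=(43*31+8)%997=344 h(32,47)=(32*31+47)%997=42 h(32,32)=(32*31+32)%997=27 -> [652, 36, 344, 42, 27]
L2: h(652,36)=(652*31+36)%997=308 h(344,42)=(344*31+42)%997=736 h(27,27)=(27*31+27)%997=864 -> [308, 736, 864]
L3: h(308,736)=(308*31+736)%997=314 h(864,864)=(864*31+864)%997=729 -> [314, 729]
L4: h(314,729)=(314*31+729)%997=493 -> [493]

Answer: 493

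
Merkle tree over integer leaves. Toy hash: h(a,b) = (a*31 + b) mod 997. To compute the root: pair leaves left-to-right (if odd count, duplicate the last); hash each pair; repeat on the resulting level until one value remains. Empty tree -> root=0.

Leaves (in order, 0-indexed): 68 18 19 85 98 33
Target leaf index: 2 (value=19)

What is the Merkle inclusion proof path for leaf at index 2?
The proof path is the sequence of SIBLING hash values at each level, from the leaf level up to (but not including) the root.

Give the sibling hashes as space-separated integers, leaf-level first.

L0 (leaves): [68, 18, 19, 85, 98, 33], target index=2
L1: h(68,18)=(68*31+18)%997=132 [pair 0] h(19,85)=(19*31+85)%997=674 [pair 1] h(98,33)=(98*31+33)%997=80 [pair 2] -> [132, 674, 80]
  Sibling for proof at L0: 85
L2: h(132,674)=(132*31+674)%997=778 [pair 0] h(80,80)=(80*31+80)%997=566 [pair 1] -> [778, 566]
  Sibling for proof at L1: 132
L3: h(778,566)=(778*31+566)%997=756 [pair 0] -> [756]
  Sibling for proof at L2: 566
Root: 756
Proof path (sibling hashes from leaf to root): [85, 132, 566]

Answer: 85 132 566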